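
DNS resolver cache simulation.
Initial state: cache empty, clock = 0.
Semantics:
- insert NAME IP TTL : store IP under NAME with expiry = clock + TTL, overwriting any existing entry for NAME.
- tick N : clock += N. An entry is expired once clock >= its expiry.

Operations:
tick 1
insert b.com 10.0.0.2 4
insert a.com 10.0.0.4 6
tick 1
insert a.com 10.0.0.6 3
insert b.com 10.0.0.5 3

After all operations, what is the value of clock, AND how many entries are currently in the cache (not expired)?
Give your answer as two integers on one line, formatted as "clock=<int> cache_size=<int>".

Answer: clock=2 cache_size=2

Derivation:
Op 1: tick 1 -> clock=1.
Op 2: insert b.com -> 10.0.0.2 (expiry=1+4=5). clock=1
Op 3: insert a.com -> 10.0.0.4 (expiry=1+6=7). clock=1
Op 4: tick 1 -> clock=2.
Op 5: insert a.com -> 10.0.0.6 (expiry=2+3=5). clock=2
Op 6: insert b.com -> 10.0.0.5 (expiry=2+3=5). clock=2
Final clock = 2
Final cache (unexpired): {a.com,b.com} -> size=2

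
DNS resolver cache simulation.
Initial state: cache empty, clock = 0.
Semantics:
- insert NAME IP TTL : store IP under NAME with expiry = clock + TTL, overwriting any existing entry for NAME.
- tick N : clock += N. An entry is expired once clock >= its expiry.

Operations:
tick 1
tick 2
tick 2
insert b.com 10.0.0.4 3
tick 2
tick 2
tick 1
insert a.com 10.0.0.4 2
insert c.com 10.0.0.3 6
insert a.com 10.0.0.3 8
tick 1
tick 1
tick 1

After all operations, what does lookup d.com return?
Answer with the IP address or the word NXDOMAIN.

Answer: NXDOMAIN

Derivation:
Op 1: tick 1 -> clock=1.
Op 2: tick 2 -> clock=3.
Op 3: tick 2 -> clock=5.
Op 4: insert b.com -> 10.0.0.4 (expiry=5+3=8). clock=5
Op 5: tick 2 -> clock=7.
Op 6: tick 2 -> clock=9. purged={b.com}
Op 7: tick 1 -> clock=10.
Op 8: insert a.com -> 10.0.0.4 (expiry=10+2=12). clock=10
Op 9: insert c.com -> 10.0.0.3 (expiry=10+6=16). clock=10
Op 10: insert a.com -> 10.0.0.3 (expiry=10+8=18). clock=10
Op 11: tick 1 -> clock=11.
Op 12: tick 1 -> clock=12.
Op 13: tick 1 -> clock=13.
lookup d.com: not in cache (expired or never inserted)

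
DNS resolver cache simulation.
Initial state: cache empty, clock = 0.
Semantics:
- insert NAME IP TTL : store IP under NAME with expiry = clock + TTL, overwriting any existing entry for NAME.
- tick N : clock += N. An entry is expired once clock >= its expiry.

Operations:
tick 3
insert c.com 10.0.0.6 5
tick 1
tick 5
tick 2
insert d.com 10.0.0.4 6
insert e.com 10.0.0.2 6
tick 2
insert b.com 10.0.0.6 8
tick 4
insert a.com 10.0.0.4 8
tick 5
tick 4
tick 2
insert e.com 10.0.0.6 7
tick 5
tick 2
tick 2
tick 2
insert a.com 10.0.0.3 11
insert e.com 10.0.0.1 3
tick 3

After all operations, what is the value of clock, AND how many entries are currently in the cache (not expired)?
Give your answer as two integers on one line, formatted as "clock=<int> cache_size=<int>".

Answer: clock=42 cache_size=1

Derivation:
Op 1: tick 3 -> clock=3.
Op 2: insert c.com -> 10.0.0.6 (expiry=3+5=8). clock=3
Op 3: tick 1 -> clock=4.
Op 4: tick 5 -> clock=9. purged={c.com}
Op 5: tick 2 -> clock=11.
Op 6: insert d.com -> 10.0.0.4 (expiry=11+6=17). clock=11
Op 7: insert e.com -> 10.0.0.2 (expiry=11+6=17). clock=11
Op 8: tick 2 -> clock=13.
Op 9: insert b.com -> 10.0.0.6 (expiry=13+8=21). clock=13
Op 10: tick 4 -> clock=17. purged={d.com,e.com}
Op 11: insert a.com -> 10.0.0.4 (expiry=17+8=25). clock=17
Op 12: tick 5 -> clock=22. purged={b.com}
Op 13: tick 4 -> clock=26. purged={a.com}
Op 14: tick 2 -> clock=28.
Op 15: insert e.com -> 10.0.0.6 (expiry=28+7=35). clock=28
Op 16: tick 5 -> clock=33.
Op 17: tick 2 -> clock=35. purged={e.com}
Op 18: tick 2 -> clock=37.
Op 19: tick 2 -> clock=39.
Op 20: insert a.com -> 10.0.0.3 (expiry=39+11=50). clock=39
Op 21: insert e.com -> 10.0.0.1 (expiry=39+3=42). clock=39
Op 22: tick 3 -> clock=42. purged={e.com}
Final clock = 42
Final cache (unexpired): {a.com} -> size=1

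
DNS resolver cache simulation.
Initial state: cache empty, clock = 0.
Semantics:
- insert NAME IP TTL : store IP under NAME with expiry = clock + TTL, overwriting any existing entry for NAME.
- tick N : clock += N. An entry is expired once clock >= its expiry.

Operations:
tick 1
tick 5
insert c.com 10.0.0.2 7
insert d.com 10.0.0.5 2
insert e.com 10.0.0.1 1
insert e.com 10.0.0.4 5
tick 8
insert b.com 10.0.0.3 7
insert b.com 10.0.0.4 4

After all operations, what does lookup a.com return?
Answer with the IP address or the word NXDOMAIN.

Answer: NXDOMAIN

Derivation:
Op 1: tick 1 -> clock=1.
Op 2: tick 5 -> clock=6.
Op 3: insert c.com -> 10.0.0.2 (expiry=6+7=13). clock=6
Op 4: insert d.com -> 10.0.0.5 (expiry=6+2=8). clock=6
Op 5: insert e.com -> 10.0.0.1 (expiry=6+1=7). clock=6
Op 6: insert e.com -> 10.0.0.4 (expiry=6+5=11). clock=6
Op 7: tick 8 -> clock=14. purged={c.com,d.com,e.com}
Op 8: insert b.com -> 10.0.0.3 (expiry=14+7=21). clock=14
Op 9: insert b.com -> 10.0.0.4 (expiry=14+4=18). clock=14
lookup a.com: not in cache (expired or never inserted)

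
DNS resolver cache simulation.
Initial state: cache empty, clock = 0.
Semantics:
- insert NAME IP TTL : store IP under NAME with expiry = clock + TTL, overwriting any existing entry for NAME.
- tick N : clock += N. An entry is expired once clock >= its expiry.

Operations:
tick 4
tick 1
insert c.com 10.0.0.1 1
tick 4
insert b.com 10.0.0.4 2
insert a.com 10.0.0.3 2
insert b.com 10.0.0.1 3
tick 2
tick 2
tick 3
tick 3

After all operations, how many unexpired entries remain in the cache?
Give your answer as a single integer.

Op 1: tick 4 -> clock=4.
Op 2: tick 1 -> clock=5.
Op 3: insert c.com -> 10.0.0.1 (expiry=5+1=6). clock=5
Op 4: tick 4 -> clock=9. purged={c.com}
Op 5: insert b.com -> 10.0.0.4 (expiry=9+2=11). clock=9
Op 6: insert a.com -> 10.0.0.3 (expiry=9+2=11). clock=9
Op 7: insert b.com -> 10.0.0.1 (expiry=9+3=12). clock=9
Op 8: tick 2 -> clock=11. purged={a.com}
Op 9: tick 2 -> clock=13. purged={b.com}
Op 10: tick 3 -> clock=16.
Op 11: tick 3 -> clock=19.
Final cache (unexpired): {} -> size=0

Answer: 0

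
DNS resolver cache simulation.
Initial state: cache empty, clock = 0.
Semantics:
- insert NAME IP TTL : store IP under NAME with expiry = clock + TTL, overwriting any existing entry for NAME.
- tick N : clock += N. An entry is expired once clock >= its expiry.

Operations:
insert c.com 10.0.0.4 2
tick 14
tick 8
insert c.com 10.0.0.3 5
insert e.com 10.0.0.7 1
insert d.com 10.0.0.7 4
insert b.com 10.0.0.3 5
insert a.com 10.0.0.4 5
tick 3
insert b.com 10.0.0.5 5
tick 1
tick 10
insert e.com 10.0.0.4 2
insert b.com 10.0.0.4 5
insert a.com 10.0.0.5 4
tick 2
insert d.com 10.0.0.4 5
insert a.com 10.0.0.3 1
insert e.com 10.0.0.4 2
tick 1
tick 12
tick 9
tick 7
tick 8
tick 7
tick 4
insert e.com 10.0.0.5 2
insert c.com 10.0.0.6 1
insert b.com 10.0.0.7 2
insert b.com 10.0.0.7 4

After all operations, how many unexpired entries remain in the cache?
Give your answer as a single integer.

Answer: 3

Derivation:
Op 1: insert c.com -> 10.0.0.4 (expiry=0+2=2). clock=0
Op 2: tick 14 -> clock=14. purged={c.com}
Op 3: tick 8 -> clock=22.
Op 4: insert c.com -> 10.0.0.3 (expiry=22+5=27). clock=22
Op 5: insert e.com -> 10.0.0.7 (expiry=22+1=23). clock=22
Op 6: insert d.com -> 10.0.0.7 (expiry=22+4=26). clock=22
Op 7: insert b.com -> 10.0.0.3 (expiry=22+5=27). clock=22
Op 8: insert a.com -> 10.0.0.4 (expiry=22+5=27). clock=22
Op 9: tick 3 -> clock=25. purged={e.com}
Op 10: insert b.com -> 10.0.0.5 (expiry=25+5=30). clock=25
Op 11: tick 1 -> clock=26. purged={d.com}
Op 12: tick 10 -> clock=36. purged={a.com,b.com,c.com}
Op 13: insert e.com -> 10.0.0.4 (expiry=36+2=38). clock=36
Op 14: insert b.com -> 10.0.0.4 (expiry=36+5=41). clock=36
Op 15: insert a.com -> 10.0.0.5 (expiry=36+4=40). clock=36
Op 16: tick 2 -> clock=38. purged={e.com}
Op 17: insert d.com -> 10.0.0.4 (expiry=38+5=43). clock=38
Op 18: insert a.com -> 10.0.0.3 (expiry=38+1=39). clock=38
Op 19: insert e.com -> 10.0.0.4 (expiry=38+2=40). clock=38
Op 20: tick 1 -> clock=39. purged={a.com}
Op 21: tick 12 -> clock=51. purged={b.com,d.com,e.com}
Op 22: tick 9 -> clock=60.
Op 23: tick 7 -> clock=67.
Op 24: tick 8 -> clock=75.
Op 25: tick 7 -> clock=82.
Op 26: tick 4 -> clock=86.
Op 27: insert e.com -> 10.0.0.5 (expiry=86+2=88). clock=86
Op 28: insert c.com -> 10.0.0.6 (expiry=86+1=87). clock=86
Op 29: insert b.com -> 10.0.0.7 (expiry=86+2=88). clock=86
Op 30: insert b.com -> 10.0.0.7 (expiry=86+4=90). clock=86
Final cache (unexpired): {b.com,c.com,e.com} -> size=3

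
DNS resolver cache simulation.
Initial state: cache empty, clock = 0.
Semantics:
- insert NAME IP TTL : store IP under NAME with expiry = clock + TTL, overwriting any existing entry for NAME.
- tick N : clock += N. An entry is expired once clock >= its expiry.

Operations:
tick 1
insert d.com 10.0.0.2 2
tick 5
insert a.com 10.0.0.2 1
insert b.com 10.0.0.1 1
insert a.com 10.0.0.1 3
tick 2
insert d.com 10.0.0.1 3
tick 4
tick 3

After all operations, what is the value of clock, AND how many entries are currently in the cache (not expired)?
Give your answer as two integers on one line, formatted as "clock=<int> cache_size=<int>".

Answer: clock=15 cache_size=0

Derivation:
Op 1: tick 1 -> clock=1.
Op 2: insert d.com -> 10.0.0.2 (expiry=1+2=3). clock=1
Op 3: tick 5 -> clock=6. purged={d.com}
Op 4: insert a.com -> 10.0.0.2 (expiry=6+1=7). clock=6
Op 5: insert b.com -> 10.0.0.1 (expiry=6+1=7). clock=6
Op 6: insert a.com -> 10.0.0.1 (expiry=6+3=9). clock=6
Op 7: tick 2 -> clock=8. purged={b.com}
Op 8: insert d.com -> 10.0.0.1 (expiry=8+3=11). clock=8
Op 9: tick 4 -> clock=12. purged={a.com,d.com}
Op 10: tick 3 -> clock=15.
Final clock = 15
Final cache (unexpired): {} -> size=0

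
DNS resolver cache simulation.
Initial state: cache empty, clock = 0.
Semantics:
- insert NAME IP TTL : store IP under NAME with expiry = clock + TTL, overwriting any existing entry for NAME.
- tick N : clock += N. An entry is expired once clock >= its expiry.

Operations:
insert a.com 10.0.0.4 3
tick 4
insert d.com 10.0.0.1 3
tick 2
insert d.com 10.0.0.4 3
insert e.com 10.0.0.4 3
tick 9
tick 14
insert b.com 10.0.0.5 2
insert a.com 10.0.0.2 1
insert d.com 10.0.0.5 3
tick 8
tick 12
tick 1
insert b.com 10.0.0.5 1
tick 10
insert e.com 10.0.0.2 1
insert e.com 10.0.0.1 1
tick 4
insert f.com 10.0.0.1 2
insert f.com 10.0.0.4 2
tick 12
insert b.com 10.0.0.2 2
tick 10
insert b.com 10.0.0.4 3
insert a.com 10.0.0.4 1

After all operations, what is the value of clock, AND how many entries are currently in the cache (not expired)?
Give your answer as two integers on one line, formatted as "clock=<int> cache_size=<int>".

Answer: clock=86 cache_size=2

Derivation:
Op 1: insert a.com -> 10.0.0.4 (expiry=0+3=3). clock=0
Op 2: tick 4 -> clock=4. purged={a.com}
Op 3: insert d.com -> 10.0.0.1 (expiry=4+3=7). clock=4
Op 4: tick 2 -> clock=6.
Op 5: insert d.com -> 10.0.0.4 (expiry=6+3=9). clock=6
Op 6: insert e.com -> 10.0.0.4 (expiry=6+3=9). clock=6
Op 7: tick 9 -> clock=15. purged={d.com,e.com}
Op 8: tick 14 -> clock=29.
Op 9: insert b.com -> 10.0.0.5 (expiry=29+2=31). clock=29
Op 10: insert a.com -> 10.0.0.2 (expiry=29+1=30). clock=29
Op 11: insert d.com -> 10.0.0.5 (expiry=29+3=32). clock=29
Op 12: tick 8 -> clock=37. purged={a.com,b.com,d.com}
Op 13: tick 12 -> clock=49.
Op 14: tick 1 -> clock=50.
Op 15: insert b.com -> 10.0.0.5 (expiry=50+1=51). clock=50
Op 16: tick 10 -> clock=60. purged={b.com}
Op 17: insert e.com -> 10.0.0.2 (expiry=60+1=61). clock=60
Op 18: insert e.com -> 10.0.0.1 (expiry=60+1=61). clock=60
Op 19: tick 4 -> clock=64. purged={e.com}
Op 20: insert f.com -> 10.0.0.1 (expiry=64+2=66). clock=64
Op 21: insert f.com -> 10.0.0.4 (expiry=64+2=66). clock=64
Op 22: tick 12 -> clock=76. purged={f.com}
Op 23: insert b.com -> 10.0.0.2 (expiry=76+2=78). clock=76
Op 24: tick 10 -> clock=86. purged={b.com}
Op 25: insert b.com -> 10.0.0.4 (expiry=86+3=89). clock=86
Op 26: insert a.com -> 10.0.0.4 (expiry=86+1=87). clock=86
Final clock = 86
Final cache (unexpired): {a.com,b.com} -> size=2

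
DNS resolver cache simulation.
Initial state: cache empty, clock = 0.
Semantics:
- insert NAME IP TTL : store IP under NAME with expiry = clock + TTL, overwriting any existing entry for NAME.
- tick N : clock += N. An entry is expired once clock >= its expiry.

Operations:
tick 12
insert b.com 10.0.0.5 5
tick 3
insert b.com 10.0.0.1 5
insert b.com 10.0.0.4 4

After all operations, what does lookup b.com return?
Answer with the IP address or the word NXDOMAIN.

Op 1: tick 12 -> clock=12.
Op 2: insert b.com -> 10.0.0.5 (expiry=12+5=17). clock=12
Op 3: tick 3 -> clock=15.
Op 4: insert b.com -> 10.0.0.1 (expiry=15+5=20). clock=15
Op 5: insert b.com -> 10.0.0.4 (expiry=15+4=19). clock=15
lookup b.com: present, ip=10.0.0.4 expiry=19 > clock=15

Answer: 10.0.0.4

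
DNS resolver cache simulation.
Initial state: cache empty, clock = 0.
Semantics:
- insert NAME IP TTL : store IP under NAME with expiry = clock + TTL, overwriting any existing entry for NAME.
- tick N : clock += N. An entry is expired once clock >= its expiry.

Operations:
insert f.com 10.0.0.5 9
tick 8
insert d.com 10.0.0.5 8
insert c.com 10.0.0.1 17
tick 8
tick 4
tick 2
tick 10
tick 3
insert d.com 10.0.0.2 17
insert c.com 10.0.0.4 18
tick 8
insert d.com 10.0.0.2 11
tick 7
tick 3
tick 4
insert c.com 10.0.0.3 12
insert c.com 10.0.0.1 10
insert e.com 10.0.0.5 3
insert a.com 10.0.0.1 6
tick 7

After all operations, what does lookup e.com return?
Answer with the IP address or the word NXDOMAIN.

Answer: NXDOMAIN

Derivation:
Op 1: insert f.com -> 10.0.0.5 (expiry=0+9=9). clock=0
Op 2: tick 8 -> clock=8.
Op 3: insert d.com -> 10.0.0.5 (expiry=8+8=16). clock=8
Op 4: insert c.com -> 10.0.0.1 (expiry=8+17=25). clock=8
Op 5: tick 8 -> clock=16. purged={d.com,f.com}
Op 6: tick 4 -> clock=20.
Op 7: tick 2 -> clock=22.
Op 8: tick 10 -> clock=32. purged={c.com}
Op 9: tick 3 -> clock=35.
Op 10: insert d.com -> 10.0.0.2 (expiry=35+17=52). clock=35
Op 11: insert c.com -> 10.0.0.4 (expiry=35+18=53). clock=35
Op 12: tick 8 -> clock=43.
Op 13: insert d.com -> 10.0.0.2 (expiry=43+11=54). clock=43
Op 14: tick 7 -> clock=50.
Op 15: tick 3 -> clock=53. purged={c.com}
Op 16: tick 4 -> clock=57. purged={d.com}
Op 17: insert c.com -> 10.0.0.3 (expiry=57+12=69). clock=57
Op 18: insert c.com -> 10.0.0.1 (expiry=57+10=67). clock=57
Op 19: insert e.com -> 10.0.0.5 (expiry=57+3=60). clock=57
Op 20: insert a.com -> 10.0.0.1 (expiry=57+6=63). clock=57
Op 21: tick 7 -> clock=64. purged={a.com,e.com}
lookup e.com: not in cache (expired or never inserted)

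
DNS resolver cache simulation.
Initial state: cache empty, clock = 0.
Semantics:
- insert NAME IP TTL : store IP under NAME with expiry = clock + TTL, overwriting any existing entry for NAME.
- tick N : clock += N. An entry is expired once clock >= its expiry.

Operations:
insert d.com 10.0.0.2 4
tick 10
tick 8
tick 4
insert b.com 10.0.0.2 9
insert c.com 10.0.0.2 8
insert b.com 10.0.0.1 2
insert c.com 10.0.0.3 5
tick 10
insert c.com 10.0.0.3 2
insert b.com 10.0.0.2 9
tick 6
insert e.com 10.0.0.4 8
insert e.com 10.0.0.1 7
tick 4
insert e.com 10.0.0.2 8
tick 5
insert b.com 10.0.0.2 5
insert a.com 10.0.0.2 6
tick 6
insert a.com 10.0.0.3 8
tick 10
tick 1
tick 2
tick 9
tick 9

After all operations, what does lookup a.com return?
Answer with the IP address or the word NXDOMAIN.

Answer: NXDOMAIN

Derivation:
Op 1: insert d.com -> 10.0.0.2 (expiry=0+4=4). clock=0
Op 2: tick 10 -> clock=10. purged={d.com}
Op 3: tick 8 -> clock=18.
Op 4: tick 4 -> clock=22.
Op 5: insert b.com -> 10.0.0.2 (expiry=22+9=31). clock=22
Op 6: insert c.com -> 10.0.0.2 (expiry=22+8=30). clock=22
Op 7: insert b.com -> 10.0.0.1 (expiry=22+2=24). clock=22
Op 8: insert c.com -> 10.0.0.3 (expiry=22+5=27). clock=22
Op 9: tick 10 -> clock=32. purged={b.com,c.com}
Op 10: insert c.com -> 10.0.0.3 (expiry=32+2=34). clock=32
Op 11: insert b.com -> 10.0.0.2 (expiry=32+9=41). clock=32
Op 12: tick 6 -> clock=38. purged={c.com}
Op 13: insert e.com -> 10.0.0.4 (expiry=38+8=46). clock=38
Op 14: insert e.com -> 10.0.0.1 (expiry=38+7=45). clock=38
Op 15: tick 4 -> clock=42. purged={b.com}
Op 16: insert e.com -> 10.0.0.2 (expiry=42+8=50). clock=42
Op 17: tick 5 -> clock=47.
Op 18: insert b.com -> 10.0.0.2 (expiry=47+5=52). clock=47
Op 19: insert a.com -> 10.0.0.2 (expiry=47+6=53). clock=47
Op 20: tick 6 -> clock=53. purged={a.com,b.com,e.com}
Op 21: insert a.com -> 10.0.0.3 (expiry=53+8=61). clock=53
Op 22: tick 10 -> clock=63. purged={a.com}
Op 23: tick 1 -> clock=64.
Op 24: tick 2 -> clock=66.
Op 25: tick 9 -> clock=75.
Op 26: tick 9 -> clock=84.
lookup a.com: not in cache (expired or never inserted)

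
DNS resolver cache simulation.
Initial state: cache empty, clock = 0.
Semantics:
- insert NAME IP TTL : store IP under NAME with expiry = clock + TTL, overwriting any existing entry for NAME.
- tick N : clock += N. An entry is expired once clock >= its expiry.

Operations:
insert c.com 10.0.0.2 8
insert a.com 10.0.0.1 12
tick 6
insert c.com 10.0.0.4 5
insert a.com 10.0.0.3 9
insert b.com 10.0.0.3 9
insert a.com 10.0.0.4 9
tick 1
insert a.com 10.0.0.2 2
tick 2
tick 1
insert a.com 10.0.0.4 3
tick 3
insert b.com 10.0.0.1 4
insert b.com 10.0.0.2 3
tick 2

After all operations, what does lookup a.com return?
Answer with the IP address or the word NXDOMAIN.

Op 1: insert c.com -> 10.0.0.2 (expiry=0+8=8). clock=0
Op 2: insert a.com -> 10.0.0.1 (expiry=0+12=12). clock=0
Op 3: tick 6 -> clock=6.
Op 4: insert c.com -> 10.0.0.4 (expiry=6+5=11). clock=6
Op 5: insert a.com -> 10.0.0.3 (expiry=6+9=15). clock=6
Op 6: insert b.com -> 10.0.0.3 (expiry=6+9=15). clock=6
Op 7: insert a.com -> 10.0.0.4 (expiry=6+9=15). clock=6
Op 8: tick 1 -> clock=7.
Op 9: insert a.com -> 10.0.0.2 (expiry=7+2=9). clock=7
Op 10: tick 2 -> clock=9. purged={a.com}
Op 11: tick 1 -> clock=10.
Op 12: insert a.com -> 10.0.0.4 (expiry=10+3=13). clock=10
Op 13: tick 3 -> clock=13. purged={a.com,c.com}
Op 14: insert b.com -> 10.0.0.1 (expiry=13+4=17). clock=13
Op 15: insert b.com -> 10.0.0.2 (expiry=13+3=16). clock=13
Op 16: tick 2 -> clock=15.
lookup a.com: not in cache (expired or never inserted)

Answer: NXDOMAIN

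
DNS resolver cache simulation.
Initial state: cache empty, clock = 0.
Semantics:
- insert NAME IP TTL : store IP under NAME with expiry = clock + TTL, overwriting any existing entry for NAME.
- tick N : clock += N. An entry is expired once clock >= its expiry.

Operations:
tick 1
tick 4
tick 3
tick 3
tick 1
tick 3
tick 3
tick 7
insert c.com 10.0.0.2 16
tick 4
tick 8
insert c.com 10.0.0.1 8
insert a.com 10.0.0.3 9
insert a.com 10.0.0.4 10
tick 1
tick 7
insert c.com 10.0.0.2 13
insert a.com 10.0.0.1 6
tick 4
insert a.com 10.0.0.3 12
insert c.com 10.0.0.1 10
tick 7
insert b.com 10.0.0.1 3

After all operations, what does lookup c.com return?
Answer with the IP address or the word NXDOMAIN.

Op 1: tick 1 -> clock=1.
Op 2: tick 4 -> clock=5.
Op 3: tick 3 -> clock=8.
Op 4: tick 3 -> clock=11.
Op 5: tick 1 -> clock=12.
Op 6: tick 3 -> clock=15.
Op 7: tick 3 -> clock=18.
Op 8: tick 7 -> clock=25.
Op 9: insert c.com -> 10.0.0.2 (expiry=25+16=41). clock=25
Op 10: tick 4 -> clock=29.
Op 11: tick 8 -> clock=37.
Op 12: insert c.com -> 10.0.0.1 (expiry=37+8=45). clock=37
Op 13: insert a.com -> 10.0.0.3 (expiry=37+9=46). clock=37
Op 14: insert a.com -> 10.0.0.4 (expiry=37+10=47). clock=37
Op 15: tick 1 -> clock=38.
Op 16: tick 7 -> clock=45. purged={c.com}
Op 17: insert c.com -> 10.0.0.2 (expiry=45+13=58). clock=45
Op 18: insert a.com -> 10.0.0.1 (expiry=45+6=51). clock=45
Op 19: tick 4 -> clock=49.
Op 20: insert a.com -> 10.0.0.3 (expiry=49+12=61). clock=49
Op 21: insert c.com -> 10.0.0.1 (expiry=49+10=59). clock=49
Op 22: tick 7 -> clock=56.
Op 23: insert b.com -> 10.0.0.1 (expiry=56+3=59). clock=56
lookup c.com: present, ip=10.0.0.1 expiry=59 > clock=56

Answer: 10.0.0.1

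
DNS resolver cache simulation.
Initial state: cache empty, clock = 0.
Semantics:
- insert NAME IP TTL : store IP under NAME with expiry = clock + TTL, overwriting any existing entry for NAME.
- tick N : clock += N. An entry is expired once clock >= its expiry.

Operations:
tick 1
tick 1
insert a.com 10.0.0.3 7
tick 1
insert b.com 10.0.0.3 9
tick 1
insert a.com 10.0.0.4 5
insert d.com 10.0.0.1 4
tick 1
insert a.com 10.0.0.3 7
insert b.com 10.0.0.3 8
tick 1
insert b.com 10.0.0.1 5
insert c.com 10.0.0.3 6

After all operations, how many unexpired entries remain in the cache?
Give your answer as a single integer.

Answer: 4

Derivation:
Op 1: tick 1 -> clock=1.
Op 2: tick 1 -> clock=2.
Op 3: insert a.com -> 10.0.0.3 (expiry=2+7=9). clock=2
Op 4: tick 1 -> clock=3.
Op 5: insert b.com -> 10.0.0.3 (expiry=3+9=12). clock=3
Op 6: tick 1 -> clock=4.
Op 7: insert a.com -> 10.0.0.4 (expiry=4+5=9). clock=4
Op 8: insert d.com -> 10.0.0.1 (expiry=4+4=8). clock=4
Op 9: tick 1 -> clock=5.
Op 10: insert a.com -> 10.0.0.3 (expiry=5+7=12). clock=5
Op 11: insert b.com -> 10.0.0.3 (expiry=5+8=13). clock=5
Op 12: tick 1 -> clock=6.
Op 13: insert b.com -> 10.0.0.1 (expiry=6+5=11). clock=6
Op 14: insert c.com -> 10.0.0.3 (expiry=6+6=12). clock=6
Final cache (unexpired): {a.com,b.com,c.com,d.com} -> size=4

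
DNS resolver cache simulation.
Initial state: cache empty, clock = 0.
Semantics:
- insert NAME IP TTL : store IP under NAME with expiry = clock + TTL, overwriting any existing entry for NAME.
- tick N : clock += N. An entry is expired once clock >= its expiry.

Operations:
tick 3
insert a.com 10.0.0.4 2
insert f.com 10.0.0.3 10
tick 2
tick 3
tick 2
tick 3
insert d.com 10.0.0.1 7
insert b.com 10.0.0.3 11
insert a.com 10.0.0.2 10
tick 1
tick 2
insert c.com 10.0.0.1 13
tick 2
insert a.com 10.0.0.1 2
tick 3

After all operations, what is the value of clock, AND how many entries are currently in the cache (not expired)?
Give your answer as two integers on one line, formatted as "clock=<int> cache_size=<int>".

Op 1: tick 3 -> clock=3.
Op 2: insert a.com -> 10.0.0.4 (expiry=3+2=5). clock=3
Op 3: insert f.com -> 10.0.0.3 (expiry=3+10=13). clock=3
Op 4: tick 2 -> clock=5. purged={a.com}
Op 5: tick 3 -> clock=8.
Op 6: tick 2 -> clock=10.
Op 7: tick 3 -> clock=13. purged={f.com}
Op 8: insert d.com -> 10.0.0.1 (expiry=13+7=20). clock=13
Op 9: insert b.com -> 10.0.0.3 (expiry=13+11=24). clock=13
Op 10: insert a.com -> 10.0.0.2 (expiry=13+10=23). clock=13
Op 11: tick 1 -> clock=14.
Op 12: tick 2 -> clock=16.
Op 13: insert c.com -> 10.0.0.1 (expiry=16+13=29). clock=16
Op 14: tick 2 -> clock=18.
Op 15: insert a.com -> 10.0.0.1 (expiry=18+2=20). clock=18
Op 16: tick 3 -> clock=21. purged={a.com,d.com}
Final clock = 21
Final cache (unexpired): {b.com,c.com} -> size=2

Answer: clock=21 cache_size=2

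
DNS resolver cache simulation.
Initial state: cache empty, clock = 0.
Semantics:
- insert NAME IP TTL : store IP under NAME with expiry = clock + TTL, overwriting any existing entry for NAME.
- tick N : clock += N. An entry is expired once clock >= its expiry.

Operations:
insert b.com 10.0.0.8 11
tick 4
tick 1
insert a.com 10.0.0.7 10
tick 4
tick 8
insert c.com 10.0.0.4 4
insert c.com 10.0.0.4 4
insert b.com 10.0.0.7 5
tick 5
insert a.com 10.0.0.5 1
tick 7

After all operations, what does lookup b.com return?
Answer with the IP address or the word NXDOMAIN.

Op 1: insert b.com -> 10.0.0.8 (expiry=0+11=11). clock=0
Op 2: tick 4 -> clock=4.
Op 3: tick 1 -> clock=5.
Op 4: insert a.com -> 10.0.0.7 (expiry=5+10=15). clock=5
Op 5: tick 4 -> clock=9.
Op 6: tick 8 -> clock=17. purged={a.com,b.com}
Op 7: insert c.com -> 10.0.0.4 (expiry=17+4=21). clock=17
Op 8: insert c.com -> 10.0.0.4 (expiry=17+4=21). clock=17
Op 9: insert b.com -> 10.0.0.7 (expiry=17+5=22). clock=17
Op 10: tick 5 -> clock=22. purged={b.com,c.com}
Op 11: insert a.com -> 10.0.0.5 (expiry=22+1=23). clock=22
Op 12: tick 7 -> clock=29. purged={a.com}
lookup b.com: not in cache (expired or never inserted)

Answer: NXDOMAIN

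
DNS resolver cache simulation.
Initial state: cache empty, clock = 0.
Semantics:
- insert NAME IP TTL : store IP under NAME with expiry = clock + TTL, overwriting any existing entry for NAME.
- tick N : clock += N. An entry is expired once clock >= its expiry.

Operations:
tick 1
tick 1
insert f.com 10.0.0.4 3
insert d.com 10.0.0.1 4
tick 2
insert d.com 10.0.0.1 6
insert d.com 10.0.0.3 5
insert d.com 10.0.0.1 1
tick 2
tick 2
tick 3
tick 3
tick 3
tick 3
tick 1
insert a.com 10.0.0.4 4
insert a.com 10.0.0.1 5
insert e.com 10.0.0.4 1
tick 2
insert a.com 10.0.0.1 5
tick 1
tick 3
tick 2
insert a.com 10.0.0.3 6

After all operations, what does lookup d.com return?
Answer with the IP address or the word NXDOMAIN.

Op 1: tick 1 -> clock=1.
Op 2: tick 1 -> clock=2.
Op 3: insert f.com -> 10.0.0.4 (expiry=2+3=5). clock=2
Op 4: insert d.com -> 10.0.0.1 (expiry=2+4=6). clock=2
Op 5: tick 2 -> clock=4.
Op 6: insert d.com -> 10.0.0.1 (expiry=4+6=10). clock=4
Op 7: insert d.com -> 10.0.0.3 (expiry=4+5=9). clock=4
Op 8: insert d.com -> 10.0.0.1 (expiry=4+1=5). clock=4
Op 9: tick 2 -> clock=6. purged={d.com,f.com}
Op 10: tick 2 -> clock=8.
Op 11: tick 3 -> clock=11.
Op 12: tick 3 -> clock=14.
Op 13: tick 3 -> clock=17.
Op 14: tick 3 -> clock=20.
Op 15: tick 1 -> clock=21.
Op 16: insert a.com -> 10.0.0.4 (expiry=21+4=25). clock=21
Op 17: insert a.com -> 10.0.0.1 (expiry=21+5=26). clock=21
Op 18: insert e.com -> 10.0.0.4 (expiry=21+1=22). clock=21
Op 19: tick 2 -> clock=23. purged={e.com}
Op 20: insert a.com -> 10.0.0.1 (expiry=23+5=28). clock=23
Op 21: tick 1 -> clock=24.
Op 22: tick 3 -> clock=27.
Op 23: tick 2 -> clock=29. purged={a.com}
Op 24: insert a.com -> 10.0.0.3 (expiry=29+6=35). clock=29
lookup d.com: not in cache (expired or never inserted)

Answer: NXDOMAIN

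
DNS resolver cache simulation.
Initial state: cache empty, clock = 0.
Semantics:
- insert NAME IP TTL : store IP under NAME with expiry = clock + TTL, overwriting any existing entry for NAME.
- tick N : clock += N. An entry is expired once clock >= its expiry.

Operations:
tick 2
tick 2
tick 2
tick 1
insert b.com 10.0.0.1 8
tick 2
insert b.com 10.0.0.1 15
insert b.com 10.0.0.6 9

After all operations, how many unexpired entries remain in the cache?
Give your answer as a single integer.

Answer: 1

Derivation:
Op 1: tick 2 -> clock=2.
Op 2: tick 2 -> clock=4.
Op 3: tick 2 -> clock=6.
Op 4: tick 1 -> clock=7.
Op 5: insert b.com -> 10.0.0.1 (expiry=7+8=15). clock=7
Op 6: tick 2 -> clock=9.
Op 7: insert b.com -> 10.0.0.1 (expiry=9+15=24). clock=9
Op 8: insert b.com -> 10.0.0.6 (expiry=9+9=18). clock=9
Final cache (unexpired): {b.com} -> size=1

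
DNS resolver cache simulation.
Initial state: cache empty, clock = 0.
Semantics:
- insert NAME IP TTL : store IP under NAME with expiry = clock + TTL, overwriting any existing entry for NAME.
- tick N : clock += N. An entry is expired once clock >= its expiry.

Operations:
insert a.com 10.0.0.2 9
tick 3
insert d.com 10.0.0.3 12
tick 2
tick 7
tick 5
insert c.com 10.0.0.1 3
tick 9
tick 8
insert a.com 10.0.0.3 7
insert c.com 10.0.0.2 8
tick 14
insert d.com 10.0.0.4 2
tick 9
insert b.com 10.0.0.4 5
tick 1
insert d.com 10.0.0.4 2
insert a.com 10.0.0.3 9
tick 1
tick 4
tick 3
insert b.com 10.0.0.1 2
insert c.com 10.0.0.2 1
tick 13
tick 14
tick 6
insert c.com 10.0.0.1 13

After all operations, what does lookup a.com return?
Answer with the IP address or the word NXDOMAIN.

Answer: NXDOMAIN

Derivation:
Op 1: insert a.com -> 10.0.0.2 (expiry=0+9=9). clock=0
Op 2: tick 3 -> clock=3.
Op 3: insert d.com -> 10.0.0.3 (expiry=3+12=15). clock=3
Op 4: tick 2 -> clock=5.
Op 5: tick 7 -> clock=12. purged={a.com}
Op 6: tick 5 -> clock=17. purged={d.com}
Op 7: insert c.com -> 10.0.0.1 (expiry=17+3=20). clock=17
Op 8: tick 9 -> clock=26. purged={c.com}
Op 9: tick 8 -> clock=34.
Op 10: insert a.com -> 10.0.0.3 (expiry=34+7=41). clock=34
Op 11: insert c.com -> 10.0.0.2 (expiry=34+8=42). clock=34
Op 12: tick 14 -> clock=48. purged={a.com,c.com}
Op 13: insert d.com -> 10.0.0.4 (expiry=48+2=50). clock=48
Op 14: tick 9 -> clock=57. purged={d.com}
Op 15: insert b.com -> 10.0.0.4 (expiry=57+5=62). clock=57
Op 16: tick 1 -> clock=58.
Op 17: insert d.com -> 10.0.0.4 (expiry=58+2=60). clock=58
Op 18: insert a.com -> 10.0.0.3 (expiry=58+9=67). clock=58
Op 19: tick 1 -> clock=59.
Op 20: tick 4 -> clock=63. purged={b.com,d.com}
Op 21: tick 3 -> clock=66.
Op 22: insert b.com -> 10.0.0.1 (expiry=66+2=68). clock=66
Op 23: insert c.com -> 10.0.0.2 (expiry=66+1=67). clock=66
Op 24: tick 13 -> clock=79. purged={a.com,b.com,c.com}
Op 25: tick 14 -> clock=93.
Op 26: tick 6 -> clock=99.
Op 27: insert c.com -> 10.0.0.1 (expiry=99+13=112). clock=99
lookup a.com: not in cache (expired or never inserted)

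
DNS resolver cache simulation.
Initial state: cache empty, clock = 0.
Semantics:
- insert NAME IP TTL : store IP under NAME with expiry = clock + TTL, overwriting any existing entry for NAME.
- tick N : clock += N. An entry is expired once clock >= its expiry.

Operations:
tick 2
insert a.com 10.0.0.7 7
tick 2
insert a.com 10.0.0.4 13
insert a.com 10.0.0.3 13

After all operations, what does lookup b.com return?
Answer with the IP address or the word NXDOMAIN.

Op 1: tick 2 -> clock=2.
Op 2: insert a.com -> 10.0.0.7 (expiry=2+7=9). clock=2
Op 3: tick 2 -> clock=4.
Op 4: insert a.com -> 10.0.0.4 (expiry=4+13=17). clock=4
Op 5: insert a.com -> 10.0.0.3 (expiry=4+13=17). clock=4
lookup b.com: not in cache (expired or never inserted)

Answer: NXDOMAIN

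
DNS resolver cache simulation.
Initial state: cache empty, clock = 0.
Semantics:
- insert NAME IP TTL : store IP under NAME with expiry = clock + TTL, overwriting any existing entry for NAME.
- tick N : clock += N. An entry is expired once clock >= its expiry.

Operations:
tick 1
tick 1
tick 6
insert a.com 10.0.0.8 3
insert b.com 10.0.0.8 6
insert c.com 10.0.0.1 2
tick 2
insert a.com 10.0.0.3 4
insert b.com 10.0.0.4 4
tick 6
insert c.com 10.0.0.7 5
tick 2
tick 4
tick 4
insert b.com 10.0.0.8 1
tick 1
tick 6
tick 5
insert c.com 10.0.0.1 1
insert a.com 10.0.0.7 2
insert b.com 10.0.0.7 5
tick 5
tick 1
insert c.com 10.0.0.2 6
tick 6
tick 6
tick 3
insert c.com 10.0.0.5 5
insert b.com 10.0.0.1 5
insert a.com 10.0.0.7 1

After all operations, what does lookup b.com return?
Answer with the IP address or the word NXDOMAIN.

Op 1: tick 1 -> clock=1.
Op 2: tick 1 -> clock=2.
Op 3: tick 6 -> clock=8.
Op 4: insert a.com -> 10.0.0.8 (expiry=8+3=11). clock=8
Op 5: insert b.com -> 10.0.0.8 (expiry=8+6=14). clock=8
Op 6: insert c.com -> 10.0.0.1 (expiry=8+2=10). clock=8
Op 7: tick 2 -> clock=10. purged={c.com}
Op 8: insert a.com -> 10.0.0.3 (expiry=10+4=14). clock=10
Op 9: insert b.com -> 10.0.0.4 (expiry=10+4=14). clock=10
Op 10: tick 6 -> clock=16. purged={a.com,b.com}
Op 11: insert c.com -> 10.0.0.7 (expiry=16+5=21). clock=16
Op 12: tick 2 -> clock=18.
Op 13: tick 4 -> clock=22. purged={c.com}
Op 14: tick 4 -> clock=26.
Op 15: insert b.com -> 10.0.0.8 (expiry=26+1=27). clock=26
Op 16: tick 1 -> clock=27. purged={b.com}
Op 17: tick 6 -> clock=33.
Op 18: tick 5 -> clock=38.
Op 19: insert c.com -> 10.0.0.1 (expiry=38+1=39). clock=38
Op 20: insert a.com -> 10.0.0.7 (expiry=38+2=40). clock=38
Op 21: insert b.com -> 10.0.0.7 (expiry=38+5=43). clock=38
Op 22: tick 5 -> clock=43. purged={a.com,b.com,c.com}
Op 23: tick 1 -> clock=44.
Op 24: insert c.com -> 10.0.0.2 (expiry=44+6=50). clock=44
Op 25: tick 6 -> clock=50. purged={c.com}
Op 26: tick 6 -> clock=56.
Op 27: tick 3 -> clock=59.
Op 28: insert c.com -> 10.0.0.5 (expiry=59+5=64). clock=59
Op 29: insert b.com -> 10.0.0.1 (expiry=59+5=64). clock=59
Op 30: insert a.com -> 10.0.0.7 (expiry=59+1=60). clock=59
lookup b.com: present, ip=10.0.0.1 expiry=64 > clock=59

Answer: 10.0.0.1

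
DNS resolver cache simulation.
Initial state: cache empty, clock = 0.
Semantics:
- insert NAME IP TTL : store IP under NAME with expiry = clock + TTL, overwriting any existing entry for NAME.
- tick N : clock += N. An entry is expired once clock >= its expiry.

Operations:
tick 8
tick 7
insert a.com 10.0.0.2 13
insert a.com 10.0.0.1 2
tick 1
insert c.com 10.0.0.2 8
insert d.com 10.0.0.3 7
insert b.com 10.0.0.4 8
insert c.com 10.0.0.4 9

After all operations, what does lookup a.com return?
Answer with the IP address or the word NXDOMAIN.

Op 1: tick 8 -> clock=8.
Op 2: tick 7 -> clock=15.
Op 3: insert a.com -> 10.0.0.2 (expiry=15+13=28). clock=15
Op 4: insert a.com -> 10.0.0.1 (expiry=15+2=17). clock=15
Op 5: tick 1 -> clock=16.
Op 6: insert c.com -> 10.0.0.2 (expiry=16+8=24). clock=16
Op 7: insert d.com -> 10.0.0.3 (expiry=16+7=23). clock=16
Op 8: insert b.com -> 10.0.0.4 (expiry=16+8=24). clock=16
Op 9: insert c.com -> 10.0.0.4 (expiry=16+9=25). clock=16
lookup a.com: present, ip=10.0.0.1 expiry=17 > clock=16

Answer: 10.0.0.1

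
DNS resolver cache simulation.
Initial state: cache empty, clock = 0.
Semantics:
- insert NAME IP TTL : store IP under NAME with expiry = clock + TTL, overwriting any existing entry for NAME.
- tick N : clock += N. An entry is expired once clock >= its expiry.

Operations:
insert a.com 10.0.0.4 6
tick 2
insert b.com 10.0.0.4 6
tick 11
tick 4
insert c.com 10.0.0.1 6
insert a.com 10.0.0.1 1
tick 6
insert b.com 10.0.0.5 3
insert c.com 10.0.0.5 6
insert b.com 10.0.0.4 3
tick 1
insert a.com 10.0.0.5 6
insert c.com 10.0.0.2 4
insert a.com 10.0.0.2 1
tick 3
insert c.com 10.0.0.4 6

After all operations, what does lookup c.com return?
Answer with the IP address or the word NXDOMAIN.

Op 1: insert a.com -> 10.0.0.4 (expiry=0+6=6). clock=0
Op 2: tick 2 -> clock=2.
Op 3: insert b.com -> 10.0.0.4 (expiry=2+6=8). clock=2
Op 4: tick 11 -> clock=13. purged={a.com,b.com}
Op 5: tick 4 -> clock=17.
Op 6: insert c.com -> 10.0.0.1 (expiry=17+6=23). clock=17
Op 7: insert a.com -> 10.0.0.1 (expiry=17+1=18). clock=17
Op 8: tick 6 -> clock=23. purged={a.com,c.com}
Op 9: insert b.com -> 10.0.0.5 (expiry=23+3=26). clock=23
Op 10: insert c.com -> 10.0.0.5 (expiry=23+6=29). clock=23
Op 11: insert b.com -> 10.0.0.4 (expiry=23+3=26). clock=23
Op 12: tick 1 -> clock=24.
Op 13: insert a.com -> 10.0.0.5 (expiry=24+6=30). clock=24
Op 14: insert c.com -> 10.0.0.2 (expiry=24+4=28). clock=24
Op 15: insert a.com -> 10.0.0.2 (expiry=24+1=25). clock=24
Op 16: tick 3 -> clock=27. purged={a.com,b.com}
Op 17: insert c.com -> 10.0.0.4 (expiry=27+6=33). clock=27
lookup c.com: present, ip=10.0.0.4 expiry=33 > clock=27

Answer: 10.0.0.4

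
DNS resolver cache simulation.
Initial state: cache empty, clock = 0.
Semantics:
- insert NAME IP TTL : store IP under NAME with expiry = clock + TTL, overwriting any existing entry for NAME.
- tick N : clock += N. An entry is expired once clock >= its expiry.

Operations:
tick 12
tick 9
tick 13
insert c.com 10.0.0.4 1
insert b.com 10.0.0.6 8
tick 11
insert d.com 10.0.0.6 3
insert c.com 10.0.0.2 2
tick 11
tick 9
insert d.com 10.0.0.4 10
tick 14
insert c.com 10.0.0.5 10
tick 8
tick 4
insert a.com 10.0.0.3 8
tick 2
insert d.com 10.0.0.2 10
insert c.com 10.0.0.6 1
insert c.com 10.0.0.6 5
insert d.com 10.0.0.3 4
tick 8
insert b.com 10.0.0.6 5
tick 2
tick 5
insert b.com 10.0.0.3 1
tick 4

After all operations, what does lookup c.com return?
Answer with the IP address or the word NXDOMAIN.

Op 1: tick 12 -> clock=12.
Op 2: tick 9 -> clock=21.
Op 3: tick 13 -> clock=34.
Op 4: insert c.com -> 10.0.0.4 (expiry=34+1=35). clock=34
Op 5: insert b.com -> 10.0.0.6 (expiry=34+8=42). clock=34
Op 6: tick 11 -> clock=45. purged={b.com,c.com}
Op 7: insert d.com -> 10.0.0.6 (expiry=45+3=48). clock=45
Op 8: insert c.com -> 10.0.0.2 (expiry=45+2=47). clock=45
Op 9: tick 11 -> clock=56. purged={c.com,d.com}
Op 10: tick 9 -> clock=65.
Op 11: insert d.com -> 10.0.0.4 (expiry=65+10=75). clock=65
Op 12: tick 14 -> clock=79. purged={d.com}
Op 13: insert c.com -> 10.0.0.5 (expiry=79+10=89). clock=79
Op 14: tick 8 -> clock=87.
Op 15: tick 4 -> clock=91. purged={c.com}
Op 16: insert a.com -> 10.0.0.3 (expiry=91+8=99). clock=91
Op 17: tick 2 -> clock=93.
Op 18: insert d.com -> 10.0.0.2 (expiry=93+10=103). clock=93
Op 19: insert c.com -> 10.0.0.6 (expiry=93+1=94). clock=93
Op 20: insert c.com -> 10.0.0.6 (expiry=93+5=98). clock=93
Op 21: insert d.com -> 10.0.0.3 (expiry=93+4=97). clock=93
Op 22: tick 8 -> clock=101. purged={a.com,c.com,d.com}
Op 23: insert b.com -> 10.0.0.6 (expiry=101+5=106). clock=101
Op 24: tick 2 -> clock=103.
Op 25: tick 5 -> clock=108. purged={b.com}
Op 26: insert b.com -> 10.0.0.3 (expiry=108+1=109). clock=108
Op 27: tick 4 -> clock=112. purged={b.com}
lookup c.com: not in cache (expired or never inserted)

Answer: NXDOMAIN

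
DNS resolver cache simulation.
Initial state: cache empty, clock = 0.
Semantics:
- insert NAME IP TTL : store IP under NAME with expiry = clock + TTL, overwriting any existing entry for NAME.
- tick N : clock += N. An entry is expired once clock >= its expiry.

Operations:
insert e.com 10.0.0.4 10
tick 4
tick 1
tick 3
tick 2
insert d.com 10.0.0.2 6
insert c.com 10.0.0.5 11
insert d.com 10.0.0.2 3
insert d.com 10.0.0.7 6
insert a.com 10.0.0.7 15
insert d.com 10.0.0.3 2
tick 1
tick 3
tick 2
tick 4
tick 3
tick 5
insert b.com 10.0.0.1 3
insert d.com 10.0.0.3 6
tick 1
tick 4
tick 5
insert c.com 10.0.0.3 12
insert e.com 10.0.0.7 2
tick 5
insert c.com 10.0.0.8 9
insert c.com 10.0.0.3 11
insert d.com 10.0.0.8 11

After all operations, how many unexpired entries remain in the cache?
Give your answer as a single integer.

Answer: 2

Derivation:
Op 1: insert e.com -> 10.0.0.4 (expiry=0+10=10). clock=0
Op 2: tick 4 -> clock=4.
Op 3: tick 1 -> clock=5.
Op 4: tick 3 -> clock=8.
Op 5: tick 2 -> clock=10. purged={e.com}
Op 6: insert d.com -> 10.0.0.2 (expiry=10+6=16). clock=10
Op 7: insert c.com -> 10.0.0.5 (expiry=10+11=21). clock=10
Op 8: insert d.com -> 10.0.0.2 (expiry=10+3=13). clock=10
Op 9: insert d.com -> 10.0.0.7 (expiry=10+6=16). clock=10
Op 10: insert a.com -> 10.0.0.7 (expiry=10+15=25). clock=10
Op 11: insert d.com -> 10.0.0.3 (expiry=10+2=12). clock=10
Op 12: tick 1 -> clock=11.
Op 13: tick 3 -> clock=14. purged={d.com}
Op 14: tick 2 -> clock=16.
Op 15: tick 4 -> clock=20.
Op 16: tick 3 -> clock=23. purged={c.com}
Op 17: tick 5 -> clock=28. purged={a.com}
Op 18: insert b.com -> 10.0.0.1 (expiry=28+3=31). clock=28
Op 19: insert d.com -> 10.0.0.3 (expiry=28+6=34). clock=28
Op 20: tick 1 -> clock=29.
Op 21: tick 4 -> clock=33. purged={b.com}
Op 22: tick 5 -> clock=38. purged={d.com}
Op 23: insert c.com -> 10.0.0.3 (expiry=38+12=50). clock=38
Op 24: insert e.com -> 10.0.0.7 (expiry=38+2=40). clock=38
Op 25: tick 5 -> clock=43. purged={e.com}
Op 26: insert c.com -> 10.0.0.8 (expiry=43+9=52). clock=43
Op 27: insert c.com -> 10.0.0.3 (expiry=43+11=54). clock=43
Op 28: insert d.com -> 10.0.0.8 (expiry=43+11=54). clock=43
Final cache (unexpired): {c.com,d.com} -> size=2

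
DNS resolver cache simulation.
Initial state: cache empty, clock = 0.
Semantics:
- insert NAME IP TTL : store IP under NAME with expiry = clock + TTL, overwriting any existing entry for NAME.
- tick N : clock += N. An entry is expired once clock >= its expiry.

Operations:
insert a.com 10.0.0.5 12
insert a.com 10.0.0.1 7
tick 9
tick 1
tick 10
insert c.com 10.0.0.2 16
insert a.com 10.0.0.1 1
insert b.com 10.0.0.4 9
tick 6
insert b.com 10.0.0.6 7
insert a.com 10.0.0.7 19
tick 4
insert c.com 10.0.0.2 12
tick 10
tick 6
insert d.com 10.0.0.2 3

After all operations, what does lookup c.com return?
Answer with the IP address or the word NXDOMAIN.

Answer: NXDOMAIN

Derivation:
Op 1: insert a.com -> 10.0.0.5 (expiry=0+12=12). clock=0
Op 2: insert a.com -> 10.0.0.1 (expiry=0+7=7). clock=0
Op 3: tick 9 -> clock=9. purged={a.com}
Op 4: tick 1 -> clock=10.
Op 5: tick 10 -> clock=20.
Op 6: insert c.com -> 10.0.0.2 (expiry=20+16=36). clock=20
Op 7: insert a.com -> 10.0.0.1 (expiry=20+1=21). clock=20
Op 8: insert b.com -> 10.0.0.4 (expiry=20+9=29). clock=20
Op 9: tick 6 -> clock=26. purged={a.com}
Op 10: insert b.com -> 10.0.0.6 (expiry=26+7=33). clock=26
Op 11: insert a.com -> 10.0.0.7 (expiry=26+19=45). clock=26
Op 12: tick 4 -> clock=30.
Op 13: insert c.com -> 10.0.0.2 (expiry=30+12=42). clock=30
Op 14: tick 10 -> clock=40. purged={b.com}
Op 15: tick 6 -> clock=46. purged={a.com,c.com}
Op 16: insert d.com -> 10.0.0.2 (expiry=46+3=49). clock=46
lookup c.com: not in cache (expired or never inserted)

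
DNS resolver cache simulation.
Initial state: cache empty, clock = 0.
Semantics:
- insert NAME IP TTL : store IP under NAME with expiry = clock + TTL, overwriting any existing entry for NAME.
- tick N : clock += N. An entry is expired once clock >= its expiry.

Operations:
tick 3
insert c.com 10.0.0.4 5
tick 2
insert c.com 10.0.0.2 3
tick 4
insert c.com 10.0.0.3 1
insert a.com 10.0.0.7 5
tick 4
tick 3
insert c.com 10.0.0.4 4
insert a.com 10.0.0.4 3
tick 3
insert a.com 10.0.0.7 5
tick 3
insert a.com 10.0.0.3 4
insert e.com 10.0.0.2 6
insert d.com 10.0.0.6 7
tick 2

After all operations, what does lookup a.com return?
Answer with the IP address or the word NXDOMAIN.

Answer: 10.0.0.3

Derivation:
Op 1: tick 3 -> clock=3.
Op 2: insert c.com -> 10.0.0.4 (expiry=3+5=8). clock=3
Op 3: tick 2 -> clock=5.
Op 4: insert c.com -> 10.0.0.2 (expiry=5+3=8). clock=5
Op 5: tick 4 -> clock=9. purged={c.com}
Op 6: insert c.com -> 10.0.0.3 (expiry=9+1=10). clock=9
Op 7: insert a.com -> 10.0.0.7 (expiry=9+5=14). clock=9
Op 8: tick 4 -> clock=13. purged={c.com}
Op 9: tick 3 -> clock=16. purged={a.com}
Op 10: insert c.com -> 10.0.0.4 (expiry=16+4=20). clock=16
Op 11: insert a.com -> 10.0.0.4 (expiry=16+3=19). clock=16
Op 12: tick 3 -> clock=19. purged={a.com}
Op 13: insert a.com -> 10.0.0.7 (expiry=19+5=24). clock=19
Op 14: tick 3 -> clock=22. purged={c.com}
Op 15: insert a.com -> 10.0.0.3 (expiry=22+4=26). clock=22
Op 16: insert e.com -> 10.0.0.2 (expiry=22+6=28). clock=22
Op 17: insert d.com -> 10.0.0.6 (expiry=22+7=29). clock=22
Op 18: tick 2 -> clock=24.
lookup a.com: present, ip=10.0.0.3 expiry=26 > clock=24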